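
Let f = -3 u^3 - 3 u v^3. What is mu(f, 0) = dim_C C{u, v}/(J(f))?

The Hessian of f at 0 is [[0, 0], [0, 0]] with rank 0, so corank 2. A Groebner basis of the Jacobian ideal J(f) in C{u,v} is {u^3, u*v^2, 3*u^2 + v^3}; counting standard monomials gives mu = 7. Corank 2; j^3 = -3*u^3 is a perfect cube, so E-series; the 4-jet and mu = 7 give E_7.

7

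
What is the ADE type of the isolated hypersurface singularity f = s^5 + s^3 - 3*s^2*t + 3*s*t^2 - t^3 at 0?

The Hessian of f at 0 is [[0, 0], [0, 0]] with rank 0, so corank 2. A Groebner basis of the Jacobian ideal J(f) in C{s,t} is {t^5, s*t^3 - 3*t^4/4, s^2 - 2*s*t + t^2}; counting standard monomials gives mu = 8. Corank 2; j^3 = (s - t)^3 is a perfect cube, so E-series; the 5-jet and mu = 8 give E_8.

E_8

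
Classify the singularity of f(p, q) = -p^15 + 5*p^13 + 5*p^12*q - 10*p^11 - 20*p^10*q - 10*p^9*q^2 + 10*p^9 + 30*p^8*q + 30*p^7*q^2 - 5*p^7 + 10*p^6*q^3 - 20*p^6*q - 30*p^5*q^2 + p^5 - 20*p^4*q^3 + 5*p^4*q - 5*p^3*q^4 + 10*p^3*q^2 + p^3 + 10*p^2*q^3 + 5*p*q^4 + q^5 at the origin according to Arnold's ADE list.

E8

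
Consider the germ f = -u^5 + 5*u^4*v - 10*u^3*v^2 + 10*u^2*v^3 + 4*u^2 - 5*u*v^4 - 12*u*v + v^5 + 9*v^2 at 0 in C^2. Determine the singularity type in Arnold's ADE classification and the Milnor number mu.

The Hessian of f at 0 has rank 1. Corank 1: A-series; mu = 4 gives A_4.

Type A_{4}, Milnor number mu = 4.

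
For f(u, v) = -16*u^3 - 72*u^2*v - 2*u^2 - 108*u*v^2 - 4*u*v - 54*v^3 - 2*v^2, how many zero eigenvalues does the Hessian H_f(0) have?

Hessian at 0 has rank 1.

1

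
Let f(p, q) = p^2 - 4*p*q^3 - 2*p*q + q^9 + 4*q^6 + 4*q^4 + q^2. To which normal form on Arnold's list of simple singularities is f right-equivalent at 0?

The Hessian of f at 0 has rank 1. Corank 1: A-series; mu = 8 gives A_8.

A_8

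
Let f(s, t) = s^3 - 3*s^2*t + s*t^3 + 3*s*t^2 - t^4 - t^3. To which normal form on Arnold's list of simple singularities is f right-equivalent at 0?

E_{7}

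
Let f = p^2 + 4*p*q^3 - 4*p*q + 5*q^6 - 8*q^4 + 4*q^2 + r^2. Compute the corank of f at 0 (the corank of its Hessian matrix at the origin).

The Hessian at 0 is [[2, -4, 0], [-4, 8, 0], [0, 0, 2]] of rank 2; hence corank 1.

1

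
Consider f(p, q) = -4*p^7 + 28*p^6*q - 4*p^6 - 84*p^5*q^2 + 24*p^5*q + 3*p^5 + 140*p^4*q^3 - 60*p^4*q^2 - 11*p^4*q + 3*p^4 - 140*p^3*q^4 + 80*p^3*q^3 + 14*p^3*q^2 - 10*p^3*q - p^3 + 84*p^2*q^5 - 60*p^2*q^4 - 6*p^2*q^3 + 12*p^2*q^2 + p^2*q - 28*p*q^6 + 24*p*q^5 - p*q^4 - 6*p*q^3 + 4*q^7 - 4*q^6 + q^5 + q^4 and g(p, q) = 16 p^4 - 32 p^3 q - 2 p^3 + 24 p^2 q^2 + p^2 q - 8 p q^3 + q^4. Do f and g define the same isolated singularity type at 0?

The Hessian of f at 0 is [[0, 0], [0, 0]] with rank 0, so corank 2. A Groebner basis of the Jacobian ideal J(f) in C{p,q} is {p*q^2, p*q/3 + q^3, p^2 - 4*p*q/3}; counting standard monomials gives mu = 5. Corank 2; j^3 = -p^2*(p - q) has shape L^2 M (L != M), so D-series; mu = 5 gives D_5. The Hessian of g at 0 is [[0, 0], [0, 0]] with rank 0, so corank 2. A Groebner basis of the Jacobian ideal J(g) in C{p,q} is {p*q^2, p*q/8 + q^3, p^2 - p*q/2}; counting standard monomials gives mu = 5. Corank 2; j^3 = -p^2*(2*p - q) has shape L^2 M (L != M), so D-series; mu = 5 gives D_5. Both have type D_5, hence right-equivalent.

Yes.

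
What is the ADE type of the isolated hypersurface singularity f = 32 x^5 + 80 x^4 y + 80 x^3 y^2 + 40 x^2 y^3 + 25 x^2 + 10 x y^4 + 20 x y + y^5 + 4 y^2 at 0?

A_{4}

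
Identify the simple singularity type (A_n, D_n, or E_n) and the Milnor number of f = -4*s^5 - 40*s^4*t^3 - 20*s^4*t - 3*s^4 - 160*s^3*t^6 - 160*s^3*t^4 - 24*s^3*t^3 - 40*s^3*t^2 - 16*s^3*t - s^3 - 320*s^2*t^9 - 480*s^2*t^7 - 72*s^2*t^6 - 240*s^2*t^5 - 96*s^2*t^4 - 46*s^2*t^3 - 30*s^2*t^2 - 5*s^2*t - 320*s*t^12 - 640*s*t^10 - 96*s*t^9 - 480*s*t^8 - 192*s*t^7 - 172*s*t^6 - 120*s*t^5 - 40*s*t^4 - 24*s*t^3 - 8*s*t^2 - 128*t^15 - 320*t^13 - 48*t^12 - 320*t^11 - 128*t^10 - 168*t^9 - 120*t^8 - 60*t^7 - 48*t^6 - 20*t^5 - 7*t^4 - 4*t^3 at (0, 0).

Type D5, Milnor number mu = 5.

The Hessian of f at 0 is [[0, 0], [0, 0]] with rank 0, so corank 2. A Groebner basis of the Jacobian ideal J(f) in C{s,t} is {s*t^2 - s*t/3 - 2*t^2/3, s*t/6 + t^3 + t^2/3, s^2 + 10*s*t/3 + 8*t^2/3}; counting standard monomials gives mu = 5. Corank 2; j^3 = -(s + t)*(s + 2*t)^2 has shape L^2 M (L != M), so D-series; mu = 5 gives D_5.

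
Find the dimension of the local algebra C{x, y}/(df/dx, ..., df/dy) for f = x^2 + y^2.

1

The Hessian of f at 0 has rank 2. Corank 0: nondegenerate Morse point, so A_1.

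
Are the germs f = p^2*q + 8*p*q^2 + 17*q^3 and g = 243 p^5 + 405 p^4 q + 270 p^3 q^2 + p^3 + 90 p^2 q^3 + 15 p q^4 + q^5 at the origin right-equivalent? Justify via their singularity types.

No.

The Hessian of f at 0 has rank 0. Corank 2; j^3 = q*(p^2 + 8*p*q + 17*q^2) splits into three distinct lines over C (the quadratic factor has nonzero discriminant), so D_4. The Hessian of g at 0 has rank 0. Corank 2; j^3 = p^3 is a perfect cube, so E-series; the 5-jet and mu = 8 give E_8. f is D_4 but g is E_8, hence not right-equivalent.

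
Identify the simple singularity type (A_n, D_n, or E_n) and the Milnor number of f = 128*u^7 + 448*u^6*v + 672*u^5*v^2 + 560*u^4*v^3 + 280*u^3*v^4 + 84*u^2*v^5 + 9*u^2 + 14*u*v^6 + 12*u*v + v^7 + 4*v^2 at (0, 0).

Type A_6, Milnor number mu = 6.

The Hessian of f at 0 has rank 1. Corank 1: A-series; mu = 6 gives A_6.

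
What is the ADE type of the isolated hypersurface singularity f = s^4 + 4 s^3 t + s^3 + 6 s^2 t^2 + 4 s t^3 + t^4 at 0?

E6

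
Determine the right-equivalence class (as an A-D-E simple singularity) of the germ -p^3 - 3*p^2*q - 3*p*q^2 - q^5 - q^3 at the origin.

E_{8}

The Hessian of f at 0 has rank 0. Corank 2; j^3 = -(p + q)^3 is a perfect cube, so E-series; the 5-jet and mu = 8 give E_8.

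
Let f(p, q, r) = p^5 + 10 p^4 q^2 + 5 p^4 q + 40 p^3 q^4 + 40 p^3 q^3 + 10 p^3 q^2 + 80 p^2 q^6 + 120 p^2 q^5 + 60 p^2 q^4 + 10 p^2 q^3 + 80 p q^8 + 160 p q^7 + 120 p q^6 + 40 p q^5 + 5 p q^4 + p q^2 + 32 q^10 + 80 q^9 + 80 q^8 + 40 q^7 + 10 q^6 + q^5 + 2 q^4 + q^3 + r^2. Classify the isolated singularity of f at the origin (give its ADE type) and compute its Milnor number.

The Hessian of f at 0 is [[0, 0, 0], [0, 0, 0], [0, 0, 2]] with rank 1, so corank 2. A Groebner basis of the Jacobian ideal J(f) in C{p,q,r} is {p^4 + q^2/5, q^3, p*q + q^2, r}; counting standard monomials gives mu = 6. Corank 2; j^3 = q^2*(p + q) has shape L^2 M (L != M), so D-series; mu = 6 gives D_6.

Type D_{6}, Milnor number mu = 6.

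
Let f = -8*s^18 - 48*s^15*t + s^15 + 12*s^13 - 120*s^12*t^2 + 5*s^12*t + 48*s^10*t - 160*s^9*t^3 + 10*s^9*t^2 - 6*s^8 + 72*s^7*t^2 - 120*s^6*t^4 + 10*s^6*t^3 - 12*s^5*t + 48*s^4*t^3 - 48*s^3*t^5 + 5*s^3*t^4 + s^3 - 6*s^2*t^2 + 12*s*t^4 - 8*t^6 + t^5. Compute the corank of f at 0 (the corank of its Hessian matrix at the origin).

2

The Hessian at 0 is [[0, 0], [0, 0]] of rank 0; hence corank 2.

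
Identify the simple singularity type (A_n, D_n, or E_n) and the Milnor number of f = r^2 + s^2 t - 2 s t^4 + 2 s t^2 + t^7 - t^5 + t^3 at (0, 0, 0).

Type D6, Milnor number mu = 6.

The Hessian of f at 0 has rank 1. Corank 2; j^3 = t*(s + t)^2 has shape L^2 M (L != M), so D-series; mu = 6 gives D_6.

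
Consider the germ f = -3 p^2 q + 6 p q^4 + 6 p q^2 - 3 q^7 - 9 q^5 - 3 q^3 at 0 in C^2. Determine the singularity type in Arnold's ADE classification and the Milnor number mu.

Type D_6, Milnor number mu = 6.

The Hessian of f at 0 has rank 0. Corank 2; j^3 = -3*q*(p - q)^2 has shape L^2 M (L != M), so D-series; mu = 6 gives D_6.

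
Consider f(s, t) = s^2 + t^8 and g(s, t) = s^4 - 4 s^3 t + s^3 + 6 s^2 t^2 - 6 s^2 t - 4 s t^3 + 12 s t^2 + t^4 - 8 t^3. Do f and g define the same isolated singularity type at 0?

The Hessian of f at 0 has rank 1. Corank 1: A-series; mu = 7 gives A_7. The Hessian of g at 0 has rank 0. Corank 2; j^3 = (s - 2*t)^3 is a perfect cube, so E-series; the 4-jet and mu = 6 give E_6. f is A_7 but g is E_6, hence not right-equivalent.

No.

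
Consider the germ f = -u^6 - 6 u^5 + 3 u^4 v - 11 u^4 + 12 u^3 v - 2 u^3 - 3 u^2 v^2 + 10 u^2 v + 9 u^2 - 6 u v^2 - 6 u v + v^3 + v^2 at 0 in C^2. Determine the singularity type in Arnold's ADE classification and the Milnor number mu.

Type A_{2}, Milnor number mu = 2.

The Hessian of f at 0 has rank 1. Corank 1: A-series; mu = 2 gives A_2.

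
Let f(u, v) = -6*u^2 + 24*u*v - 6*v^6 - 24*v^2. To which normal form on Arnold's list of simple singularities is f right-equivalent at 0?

A5

The Hessian of f at 0 has rank 1. Corank 1: A-series; mu = 5 gives A_5.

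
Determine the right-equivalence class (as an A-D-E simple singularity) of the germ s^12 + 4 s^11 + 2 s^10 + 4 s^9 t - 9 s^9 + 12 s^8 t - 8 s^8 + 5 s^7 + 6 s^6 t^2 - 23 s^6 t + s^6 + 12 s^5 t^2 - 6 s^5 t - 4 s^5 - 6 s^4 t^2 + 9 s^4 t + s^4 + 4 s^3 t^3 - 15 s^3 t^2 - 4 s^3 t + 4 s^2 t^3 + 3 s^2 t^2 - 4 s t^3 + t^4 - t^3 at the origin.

E6

The Hessian of f at 0 has rank 0. Corank 2; j^3 = -t^3 is a perfect cube, so E-series; the 4-jet and mu = 6 give E_6.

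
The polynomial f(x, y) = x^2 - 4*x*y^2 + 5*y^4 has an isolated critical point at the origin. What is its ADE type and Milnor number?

The Hessian of f at 0 is [[2, 0], [0, 0]] with rank 1, so corank 1. A Groebner basis of the Jacobian ideal J(f) in C{x,y} is {x^2, x*y, -x/2 + y^2}; counting standard monomials gives mu = 3. Corank 1: A-series; mu = 3 gives A_3.

Type A_{3}, Milnor number mu = 3.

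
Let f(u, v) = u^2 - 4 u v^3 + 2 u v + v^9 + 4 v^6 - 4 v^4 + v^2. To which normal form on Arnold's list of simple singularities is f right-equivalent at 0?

The Hessian of f at 0 is [[2, 2], [2, 2]] with rank 1, so corank 1. A Groebner basis of the Jacobian ideal J(f) in C{u,v} is {u^2*v^2 + u^2 + 3*u*v/2 + v^2/2, u^3 + 3*u^2*v + 3*u*v^2 + u/2 + v/2, -u/2 + v^3 - v/2}; counting standard monomials gives mu = 8. Corank 1: A-series; mu = 8 gives A_8.

A_{8}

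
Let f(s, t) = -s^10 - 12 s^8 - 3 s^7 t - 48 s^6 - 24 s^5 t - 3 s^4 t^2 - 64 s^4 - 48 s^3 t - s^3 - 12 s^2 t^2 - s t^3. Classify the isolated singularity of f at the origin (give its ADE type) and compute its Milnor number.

The Hessian of f at 0 has rank 0. Corank 2; j^3 = -s^3 is a perfect cube, so E-series; the 4-jet and mu = 7 give E_7.

Type E_{7}, Milnor number mu = 7.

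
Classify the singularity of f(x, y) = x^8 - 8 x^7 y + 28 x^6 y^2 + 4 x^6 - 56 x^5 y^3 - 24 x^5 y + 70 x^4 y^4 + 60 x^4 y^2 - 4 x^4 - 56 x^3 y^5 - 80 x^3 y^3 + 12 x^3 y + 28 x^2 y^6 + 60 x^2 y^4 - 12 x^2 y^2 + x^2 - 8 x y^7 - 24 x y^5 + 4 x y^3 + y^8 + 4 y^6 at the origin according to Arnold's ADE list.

A_{7}

The Hessian of f at 0 is [[2, 0], [0, 0]] with rank 1, so corank 1. A Groebner basis of the Jacobian ideal J(f) in C{x,y} is {3*x^2/2 + x*y/2 + y^4, x^3, x^2*y, x*y^2 - x/6 - y^3/3}; counting standard monomials gives mu = 7. Corank 1: A-series; mu = 7 gives A_7.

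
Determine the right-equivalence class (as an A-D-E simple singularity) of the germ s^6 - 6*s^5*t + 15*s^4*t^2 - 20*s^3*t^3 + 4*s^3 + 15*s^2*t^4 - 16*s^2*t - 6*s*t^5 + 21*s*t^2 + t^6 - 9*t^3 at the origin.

D7

The Hessian of f at 0 has rank 0. Corank 2; j^3 = (s - t)*(2*s - 3*t)^2 has shape L^2 M (L != M), so D-series; mu = 7 gives D_7.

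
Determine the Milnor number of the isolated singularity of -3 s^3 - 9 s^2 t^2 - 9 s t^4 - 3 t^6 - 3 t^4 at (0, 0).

6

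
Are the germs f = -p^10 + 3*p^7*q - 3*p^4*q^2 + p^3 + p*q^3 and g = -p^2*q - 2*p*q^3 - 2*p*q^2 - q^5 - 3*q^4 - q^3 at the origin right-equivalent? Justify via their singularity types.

No.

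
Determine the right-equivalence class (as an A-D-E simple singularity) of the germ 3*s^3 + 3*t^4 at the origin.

The Hessian of f at 0 has rank 0. Corank 2; j^3 = 3*s^3 is a perfect cube, so E-series; the 4-jet and mu = 6 give E_6.

E_6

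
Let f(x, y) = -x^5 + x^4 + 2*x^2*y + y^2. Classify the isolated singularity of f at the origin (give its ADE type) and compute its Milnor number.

The Hessian of f at 0 is [[0, 0], [0, 2]] with rank 1, so corank 1. A Groebner basis of the Jacobian ideal J(f) in C{x,y} is {x^2 + y, y^2}; counting standard monomials gives mu = 4. Corank 1: A-series; mu = 4 gives A_4.

Type A_4, Milnor number mu = 4.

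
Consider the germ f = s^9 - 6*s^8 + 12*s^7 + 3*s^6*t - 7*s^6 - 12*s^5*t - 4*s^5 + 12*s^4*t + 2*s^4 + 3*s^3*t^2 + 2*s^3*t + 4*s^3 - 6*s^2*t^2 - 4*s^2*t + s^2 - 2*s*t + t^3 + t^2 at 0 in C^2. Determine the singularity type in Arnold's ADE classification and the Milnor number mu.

Type A2, Milnor number mu = 2.

The Hessian of f at 0 is [[2, -2], [-2, 2]] with rank 1, so corank 1. A Groebner basis of the Jacobian ideal J(f) in C{s,t} is {t^2, s - t}; counting standard monomials gives mu = 2. Corank 1: A-series; mu = 2 gives A_2.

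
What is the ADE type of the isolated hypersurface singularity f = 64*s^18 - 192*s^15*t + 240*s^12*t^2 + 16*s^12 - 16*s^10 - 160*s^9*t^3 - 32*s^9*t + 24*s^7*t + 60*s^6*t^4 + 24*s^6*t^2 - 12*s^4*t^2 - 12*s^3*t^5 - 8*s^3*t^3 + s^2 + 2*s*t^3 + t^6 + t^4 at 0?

A_3

The Hessian of f at 0 is [[2, 0], [0, 0]] with rank 1, so corank 1. A Groebner basis of the Jacobian ideal J(f) in C{s,t} is {t^3, s}; counting standard monomials gives mu = 3. Corank 1: A-series; mu = 3 gives A_3.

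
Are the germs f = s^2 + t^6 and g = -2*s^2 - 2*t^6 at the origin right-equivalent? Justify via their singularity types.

Yes.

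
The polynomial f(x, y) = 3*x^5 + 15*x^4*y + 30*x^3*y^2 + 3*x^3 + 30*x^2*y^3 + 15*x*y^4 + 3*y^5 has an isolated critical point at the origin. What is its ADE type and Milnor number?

The Hessian of f at 0 has rank 0. Corank 2; j^3 = 3*x^3 is a perfect cube, so E-series; the 5-jet and mu = 8 give E_8.

Type E_{8}, Milnor number mu = 8.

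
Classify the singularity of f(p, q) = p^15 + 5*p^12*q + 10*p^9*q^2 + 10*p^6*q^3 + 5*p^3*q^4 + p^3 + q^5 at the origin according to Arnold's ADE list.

The Hessian of f at 0 has rank 0. Corank 2; j^3 = p^3 is a perfect cube, so E-series; the 5-jet and mu = 8 give E_8.

E8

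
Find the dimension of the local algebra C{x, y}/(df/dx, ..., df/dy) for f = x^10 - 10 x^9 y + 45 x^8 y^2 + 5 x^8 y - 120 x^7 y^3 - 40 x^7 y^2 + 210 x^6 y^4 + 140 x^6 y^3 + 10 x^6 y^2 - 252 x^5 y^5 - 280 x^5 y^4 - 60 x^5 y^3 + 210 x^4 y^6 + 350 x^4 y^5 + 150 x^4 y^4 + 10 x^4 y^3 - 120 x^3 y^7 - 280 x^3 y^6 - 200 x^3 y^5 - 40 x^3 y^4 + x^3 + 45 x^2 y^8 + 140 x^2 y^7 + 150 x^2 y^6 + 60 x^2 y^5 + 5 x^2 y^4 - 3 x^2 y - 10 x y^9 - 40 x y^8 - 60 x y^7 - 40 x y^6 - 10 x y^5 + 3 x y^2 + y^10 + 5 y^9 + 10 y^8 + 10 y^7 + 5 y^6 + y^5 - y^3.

The Hessian of f at 0 is [[0, 0], [0, 0]] with rank 0, so corank 2. A Groebner basis of the Jacobian ideal J(f) in C{x,y} is {y^4, x^2 - 2*x*y + y^2}; counting standard monomials gives mu = 8. Corank 2; j^3 = (x - y)^3 is a perfect cube, so E-series; the 5-jet and mu = 8 give E_8.

8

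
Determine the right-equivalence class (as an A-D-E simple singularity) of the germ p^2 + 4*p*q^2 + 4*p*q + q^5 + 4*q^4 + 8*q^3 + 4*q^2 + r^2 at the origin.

The Hessian of f at 0 has rank 2. Corank 1: A-series; mu = 4 gives A_4.

A_{4}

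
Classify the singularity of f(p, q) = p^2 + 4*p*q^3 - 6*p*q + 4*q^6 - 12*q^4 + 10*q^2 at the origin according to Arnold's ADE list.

The Hessian of f at 0 has rank 2. Corank 0: nondegenerate Morse point, so A_1.

A_1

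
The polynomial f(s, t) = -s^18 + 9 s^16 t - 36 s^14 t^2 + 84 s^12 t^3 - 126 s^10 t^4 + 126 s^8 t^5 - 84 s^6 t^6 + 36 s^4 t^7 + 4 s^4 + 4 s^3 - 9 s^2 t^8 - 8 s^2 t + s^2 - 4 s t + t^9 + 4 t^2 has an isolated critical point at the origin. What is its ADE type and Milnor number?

Type A8, Milnor number mu = 8.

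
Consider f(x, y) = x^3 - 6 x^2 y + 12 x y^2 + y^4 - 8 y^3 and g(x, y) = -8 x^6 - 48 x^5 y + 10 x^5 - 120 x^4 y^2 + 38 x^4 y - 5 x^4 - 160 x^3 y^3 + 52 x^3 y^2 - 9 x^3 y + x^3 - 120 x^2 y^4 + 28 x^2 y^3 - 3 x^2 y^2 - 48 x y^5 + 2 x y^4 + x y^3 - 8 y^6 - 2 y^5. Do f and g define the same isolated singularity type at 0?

No.

The Hessian of f at 0 is [[0, 0], [0, 0]] with rank 0, so corank 2. A Groebner basis of the Jacobian ideal J(f) in C{x,y} is {y^3, x^2 - 4*x*y + 4*y^2}; counting standard monomials gives mu = 6. Corank 2; j^3 = (x - 2*y)^3 is a perfect cube, so E-series; the 4-jet and mu = 6 give E_6. The Hessian of g at 0 is [[0, 0], [0, 0]] with rank 0, so corank 2. A Groebner basis of the Jacobian ideal J(g) in C{x,y} is {-3*x^2/5 + y^4 - y^3/5, x^3, x^2*y + x^2/5 + y^3/15, -8*x^2/5 + x*y^2 - 8*y^3/15}; counting standard monomials gives mu = 7. Corank 2; j^3 = x^3 is a perfect cube, so E-series; the 4-jet and mu = 7 give E_7. f is E_6 but g is E_7, hence not right-equivalent.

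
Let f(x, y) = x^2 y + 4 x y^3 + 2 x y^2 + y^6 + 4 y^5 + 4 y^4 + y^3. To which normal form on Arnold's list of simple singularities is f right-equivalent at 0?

D_{7}

The Hessian of f at 0 is [[0, 0], [0, 0]] with rank 0, so corank 2. A Groebner basis of the Jacobian ideal J(f) in C{x,y} is {x^3 - 2*x^2 - 7*x*y^2 - x*y + y^2, x^2*y + 2*x^2/3 + 10*x*y^2/3 + x*y/6 - y^2/2, x*y/2 + y^3 + y^2/2}; counting standard monomials gives mu = 7. Corank 2; j^3 = y*(x + y)^2 has shape L^2 M (L != M), so D-series; mu = 7 gives D_7.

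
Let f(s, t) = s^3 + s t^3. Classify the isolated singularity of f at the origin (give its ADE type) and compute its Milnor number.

Type E_{7}, Milnor number mu = 7.

The Hessian of f at 0 has rank 0. Corank 2; j^3 = s^3 is a perfect cube, so E-series; the 4-jet and mu = 7 give E_7.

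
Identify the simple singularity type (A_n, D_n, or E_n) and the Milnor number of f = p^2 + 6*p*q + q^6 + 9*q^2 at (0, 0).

Type A_5, Milnor number mu = 5.

The Hessian of f at 0 is [[2, 6], [6, 18]] with rank 1, so corank 1. A Groebner basis of the Jacobian ideal J(f) in C{p,q} is {q^5, p + 3*q}; counting standard monomials gives mu = 5. Corank 1: A-series; mu = 5 gives A_5.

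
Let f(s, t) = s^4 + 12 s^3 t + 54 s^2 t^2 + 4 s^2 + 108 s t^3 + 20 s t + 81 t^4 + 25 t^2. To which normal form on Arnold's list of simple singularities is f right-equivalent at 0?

The Hessian of f at 0 has rank 1. Corank 1: A-series; mu = 3 gives A_3.

A_{3}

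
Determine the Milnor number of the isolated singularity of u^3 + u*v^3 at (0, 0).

The Hessian of f at 0 is [[0, 0], [0, 0]] with rank 0, so corank 2. A Groebner basis of the Jacobian ideal J(f) in C{u,v} is {u^3, u*v^2, 3*u^2 + v^3}; counting standard monomials gives mu = 7. Corank 2; j^3 = u^3 is a perfect cube, so E-series; the 4-jet and mu = 7 give E_7.

7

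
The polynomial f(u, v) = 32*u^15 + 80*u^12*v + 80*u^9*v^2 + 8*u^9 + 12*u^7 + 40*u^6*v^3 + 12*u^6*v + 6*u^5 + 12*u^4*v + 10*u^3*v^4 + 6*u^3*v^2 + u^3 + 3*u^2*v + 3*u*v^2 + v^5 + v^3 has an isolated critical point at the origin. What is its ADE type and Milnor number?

The Hessian of f at 0 has rank 0. Corank 2; j^3 = (u + v)^3 is a perfect cube, so E-series; the 5-jet and mu = 8 give E_8.

Type E8, Milnor number mu = 8.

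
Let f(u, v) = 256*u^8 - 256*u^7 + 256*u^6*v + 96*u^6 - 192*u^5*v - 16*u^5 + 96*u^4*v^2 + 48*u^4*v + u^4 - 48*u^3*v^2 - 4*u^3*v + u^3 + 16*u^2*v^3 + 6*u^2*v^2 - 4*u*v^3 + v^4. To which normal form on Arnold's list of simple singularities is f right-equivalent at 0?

The Hessian of f at 0 has rank 0. Corank 2; j^3 = u^3 is a perfect cube, so E-series; the 4-jet and mu = 6 give E_6.

E_6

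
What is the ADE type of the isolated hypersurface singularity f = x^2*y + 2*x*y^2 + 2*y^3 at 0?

The Hessian of f at 0 has rank 0. Corank 2; j^3 = y*(x^2 + 2*x*y + 2*y^2) splits into three distinct lines over C (the quadratic factor has nonzero discriminant), so D_4.

D_{4}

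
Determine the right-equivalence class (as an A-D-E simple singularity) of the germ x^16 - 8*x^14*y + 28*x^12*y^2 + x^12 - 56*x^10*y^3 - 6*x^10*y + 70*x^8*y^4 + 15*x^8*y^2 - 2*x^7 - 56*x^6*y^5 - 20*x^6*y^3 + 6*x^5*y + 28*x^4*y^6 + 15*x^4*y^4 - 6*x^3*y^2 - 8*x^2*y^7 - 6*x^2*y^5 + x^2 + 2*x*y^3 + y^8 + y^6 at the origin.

A_{7}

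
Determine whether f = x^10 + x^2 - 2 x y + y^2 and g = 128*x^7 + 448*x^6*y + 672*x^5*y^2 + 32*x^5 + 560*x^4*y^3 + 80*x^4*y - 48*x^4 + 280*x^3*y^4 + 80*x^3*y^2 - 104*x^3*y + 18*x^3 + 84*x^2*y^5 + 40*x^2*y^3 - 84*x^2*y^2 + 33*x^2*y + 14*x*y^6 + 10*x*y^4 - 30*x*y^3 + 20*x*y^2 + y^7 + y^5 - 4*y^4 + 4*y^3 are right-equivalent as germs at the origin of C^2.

The Hessian of f at 0 is [[2, -2], [-2, 2]] with rank 1, so corank 1. A Groebner basis of the Jacobian ideal J(f) in C{x,y} is {y^9, x - y}; counting standard monomials gives mu = 9. Corank 1: A-series; mu = 9 gives A_9. The Hessian of g at 0 is [[0, 0], [0, 0]] with rank 0, so corank 2. A Groebner basis of the Jacobian ideal J(g) in C{x,y} is {-3159*x^2/10 + x*y^3 + 459*x*y^2/10 - 1539*x*y/4 + 117*y^3/4 - 1161*y^2/10, 100602*x^2/185 - 13797*x*y^2/185 + 24543*x*y/37 + y^4 - 1755*y^3/37 + 37098*y^2/185, x^3 - 564*x^2/185 - 186*x*y^2/185 - 265*x*y/74 - 29*y^3/74 - 191*y^2/185, x^2*y + 567*x^2/370 + 433*x*y^2/370 + 267*x*y/148 + 51*y^3/148 + 193*y^2/370}; counting standard monomials gives mu = 8. Corank 2; j^3 = (2*x + y)*(3*x + 2*y)^2 has shape L^2 M (L != M), so D-series; mu = 8 gives D_8. f is A_9 but g is D_8, hence not right-equivalent.

No.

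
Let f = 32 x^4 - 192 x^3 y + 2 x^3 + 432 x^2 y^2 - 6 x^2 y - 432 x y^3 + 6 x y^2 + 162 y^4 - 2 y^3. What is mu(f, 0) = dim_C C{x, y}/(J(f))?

6

The Hessian of f at 0 has rank 0. Corank 2; j^3 = 2*(x - y)^3 is a perfect cube, so E-series; the 4-jet and mu = 6 give E_6.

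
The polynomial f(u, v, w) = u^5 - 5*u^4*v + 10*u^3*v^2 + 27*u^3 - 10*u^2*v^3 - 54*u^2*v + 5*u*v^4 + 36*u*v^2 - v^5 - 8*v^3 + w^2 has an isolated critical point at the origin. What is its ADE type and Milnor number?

Type E_8, Milnor number mu = 8.

The Hessian of f at 0 has rank 1. Corank 2; j^3 = (3*u - 2*v)^3 is a perfect cube, so E-series; the 5-jet and mu = 8 give E_8.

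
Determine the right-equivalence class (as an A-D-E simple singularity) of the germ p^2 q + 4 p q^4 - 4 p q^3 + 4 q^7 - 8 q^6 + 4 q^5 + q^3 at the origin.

D4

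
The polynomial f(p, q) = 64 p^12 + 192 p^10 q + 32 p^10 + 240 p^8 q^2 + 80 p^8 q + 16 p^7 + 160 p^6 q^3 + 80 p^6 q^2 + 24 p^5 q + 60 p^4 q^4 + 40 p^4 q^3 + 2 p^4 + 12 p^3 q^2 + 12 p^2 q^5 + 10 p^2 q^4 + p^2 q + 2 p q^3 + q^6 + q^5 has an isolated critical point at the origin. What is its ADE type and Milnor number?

Type D7, Milnor number mu = 7.

The Hessian of f at 0 has rank 0. Corank 2; j^3 = p^2*q has shape L^2 M (L != M), so D-series; mu = 7 gives D_7.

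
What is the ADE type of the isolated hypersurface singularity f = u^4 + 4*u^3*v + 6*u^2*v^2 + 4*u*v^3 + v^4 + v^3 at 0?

E_{6}

The Hessian of f at 0 has rank 0. Corank 2; j^3 = v^3 is a perfect cube, so E-series; the 4-jet and mu = 6 give E_6.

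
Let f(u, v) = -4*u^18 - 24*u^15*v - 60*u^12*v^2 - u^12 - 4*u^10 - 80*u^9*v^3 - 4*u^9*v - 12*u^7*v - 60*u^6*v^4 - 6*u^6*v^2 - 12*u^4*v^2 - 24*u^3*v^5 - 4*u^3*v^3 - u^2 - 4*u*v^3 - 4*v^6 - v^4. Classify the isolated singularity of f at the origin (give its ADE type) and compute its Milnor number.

Type A_{3}, Milnor number mu = 3.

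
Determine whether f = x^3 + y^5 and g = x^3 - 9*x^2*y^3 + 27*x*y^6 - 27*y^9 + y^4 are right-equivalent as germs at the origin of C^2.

The Hessian of f at 0 has rank 0. Corank 2; j^3 = x^3 is a perfect cube, so E-series; the 5-jet and mu = 8 give E_8. The Hessian of g at 0 has rank 0. Corank 2; j^3 = x^3 is a perfect cube, so E-series; the 4-jet and mu = 6 give E_6. f is E_8 but g is E_6, hence not right-equivalent.

No.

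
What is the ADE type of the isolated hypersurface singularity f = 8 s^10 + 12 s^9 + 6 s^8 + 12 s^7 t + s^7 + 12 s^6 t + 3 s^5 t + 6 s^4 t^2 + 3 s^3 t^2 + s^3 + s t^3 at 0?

The Hessian of f at 0 is [[0, 0], [0, 0]] with rank 0, so corank 2. A Groebner basis of the Jacobian ideal J(f) in C{s,t} is {s^3, s*t^2, 3*s^2 + t^3}; counting standard monomials gives mu = 7. Corank 2; j^3 = s^3 is a perfect cube, so E-series; the 4-jet and mu = 7 give E_7.

E7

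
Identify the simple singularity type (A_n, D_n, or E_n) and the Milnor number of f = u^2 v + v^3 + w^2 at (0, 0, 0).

Type D_4, Milnor number mu = 4.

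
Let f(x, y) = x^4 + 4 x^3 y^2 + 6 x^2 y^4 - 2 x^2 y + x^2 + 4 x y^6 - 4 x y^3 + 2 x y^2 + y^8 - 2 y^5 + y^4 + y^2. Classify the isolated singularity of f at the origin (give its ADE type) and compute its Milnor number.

Type A_{1}, Milnor number mu = 1.

The Hessian of f at 0 is [[2, 0], [0, 2]] with rank 2, so corank 0. A Groebner basis of the Jacobian ideal J(f) in C{x,y} is {x, y}; counting standard monomials gives mu = 1. Corank 0: nondegenerate Morse point, so A_1.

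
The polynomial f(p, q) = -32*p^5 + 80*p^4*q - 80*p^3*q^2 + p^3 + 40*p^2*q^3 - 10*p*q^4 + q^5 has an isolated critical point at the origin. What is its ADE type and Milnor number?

Type E8, Milnor number mu = 8.

The Hessian of f at 0 is [[0, 0], [0, 0]] with rank 0, so corank 2. A Groebner basis of the Jacobian ideal J(f) in C{p,q} is {q^5, p*q^3 - q^4/8, p^2}; counting standard monomials gives mu = 8. Corank 2; j^3 = p^3 is a perfect cube, so E-series; the 5-jet and mu = 8 give E_8.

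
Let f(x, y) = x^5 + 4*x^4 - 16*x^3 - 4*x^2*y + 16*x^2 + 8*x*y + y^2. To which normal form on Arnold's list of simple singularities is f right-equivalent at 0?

The Hessian of f at 0 has rank 1. Corank 1: A-series; mu = 4 gives A_4.

A_{4}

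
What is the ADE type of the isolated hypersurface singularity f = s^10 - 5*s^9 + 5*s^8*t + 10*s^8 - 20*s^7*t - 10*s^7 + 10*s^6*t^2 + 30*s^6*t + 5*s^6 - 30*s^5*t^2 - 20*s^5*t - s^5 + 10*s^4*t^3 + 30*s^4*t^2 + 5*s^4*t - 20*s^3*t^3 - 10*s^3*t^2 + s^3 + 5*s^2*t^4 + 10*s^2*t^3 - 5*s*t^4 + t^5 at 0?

The Hessian of f at 0 has rank 0. Corank 2; j^3 = s^3 is a perfect cube, so E-series; the 5-jet and mu = 8 give E_8.

E_8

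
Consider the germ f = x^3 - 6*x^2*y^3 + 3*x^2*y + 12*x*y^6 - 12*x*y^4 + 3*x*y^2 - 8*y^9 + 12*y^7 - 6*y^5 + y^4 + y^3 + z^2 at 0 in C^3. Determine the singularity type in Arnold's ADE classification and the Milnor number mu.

The Hessian of f at 0 has rank 1. Corank 2; j^3 = (x + y)^3 is a perfect cube, so E-series; the 4-jet and mu = 6 give E_6.

Type E6, Milnor number mu = 6.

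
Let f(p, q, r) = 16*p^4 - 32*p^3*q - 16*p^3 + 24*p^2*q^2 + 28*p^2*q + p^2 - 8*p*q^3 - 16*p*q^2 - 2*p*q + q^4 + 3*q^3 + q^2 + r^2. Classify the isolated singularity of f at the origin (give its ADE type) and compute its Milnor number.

The Hessian of f at 0 has rank 2. Corank 1: A-series; mu = 2 gives A_2.

Type A_{2}, Milnor number mu = 2.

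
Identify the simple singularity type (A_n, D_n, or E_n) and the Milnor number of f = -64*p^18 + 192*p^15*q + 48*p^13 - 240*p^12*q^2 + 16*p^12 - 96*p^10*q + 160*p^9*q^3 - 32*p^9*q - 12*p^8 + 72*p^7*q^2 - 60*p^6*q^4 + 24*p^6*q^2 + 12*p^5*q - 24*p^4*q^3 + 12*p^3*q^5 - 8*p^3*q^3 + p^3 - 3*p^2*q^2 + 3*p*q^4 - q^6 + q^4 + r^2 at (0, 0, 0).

Type E_6, Milnor number mu = 6.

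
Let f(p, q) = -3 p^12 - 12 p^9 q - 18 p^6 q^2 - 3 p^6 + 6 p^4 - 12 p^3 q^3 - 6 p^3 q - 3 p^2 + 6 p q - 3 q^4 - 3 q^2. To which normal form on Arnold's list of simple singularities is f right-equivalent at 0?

The Hessian of f at 0 has rank 1. Corank 1: A-series; mu = 3 gives A_3.

A_3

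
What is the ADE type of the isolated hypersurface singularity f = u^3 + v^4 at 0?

E_6

The Hessian of f at 0 is [[0, 0], [0, 0]] with rank 0, so corank 2. A Groebner basis of the Jacobian ideal J(f) in C{u,v} is {v^3, u^2}; counting standard monomials gives mu = 6. Corank 2; j^3 = u^3 is a perfect cube, so E-series; the 4-jet and mu = 6 give E_6.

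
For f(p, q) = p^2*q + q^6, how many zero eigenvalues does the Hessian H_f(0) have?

2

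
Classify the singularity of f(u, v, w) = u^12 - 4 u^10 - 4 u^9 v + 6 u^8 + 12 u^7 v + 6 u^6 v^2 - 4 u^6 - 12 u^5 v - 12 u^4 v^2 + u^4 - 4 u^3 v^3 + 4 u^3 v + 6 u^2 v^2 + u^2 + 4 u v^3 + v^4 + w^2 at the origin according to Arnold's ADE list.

A3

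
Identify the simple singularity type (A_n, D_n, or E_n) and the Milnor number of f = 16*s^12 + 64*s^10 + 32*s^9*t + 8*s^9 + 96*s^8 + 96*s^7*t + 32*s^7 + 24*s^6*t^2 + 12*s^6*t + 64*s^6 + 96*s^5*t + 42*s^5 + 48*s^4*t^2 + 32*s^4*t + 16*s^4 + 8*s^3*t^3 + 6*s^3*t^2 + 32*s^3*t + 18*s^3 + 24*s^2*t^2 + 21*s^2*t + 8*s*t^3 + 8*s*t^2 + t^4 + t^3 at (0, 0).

Type D_{5}, Milnor number mu = 5.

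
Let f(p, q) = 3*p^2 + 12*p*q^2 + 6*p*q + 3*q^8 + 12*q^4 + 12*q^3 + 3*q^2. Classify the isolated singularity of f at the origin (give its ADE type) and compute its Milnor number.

Type A_{7}, Milnor number mu = 7.

The Hessian of f at 0 is [[6, 6], [6, 6]] with rank 1, so corank 1. A Groebner basis of the Jacobian ideal J(f) in C{p,q} is {p^4 + 3*p^3 + 7*p^2*q - 11*p^2/4 - 7*p*q/2 + 3*p/8 + 3*q/8, p^3*q - 3*p^3/2 - 3*p^2*q + p^2 + 5*p*q/4 - p/8 - q/8, p/2 + q^2 + q/2}; counting standard monomials gives mu = 7. Corank 1: A-series; mu = 7 gives A_7.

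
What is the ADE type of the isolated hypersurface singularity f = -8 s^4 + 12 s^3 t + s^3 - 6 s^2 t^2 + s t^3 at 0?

E_7

The Hessian of f at 0 is [[0, 0], [0, 0]] with rank 0, so corank 2. A Groebner basis of the Jacobian ideal J(f) in C{s,t} is {3*s^2/4 + t^4 + t^3/4, s^3, s^2*t - s^2/4 - t^3/12, -s^2 + s*t^2 - t^3/3}; counting standard monomials gives mu = 7. Corank 2; j^3 = s^3 is a perfect cube, so E-series; the 4-jet and mu = 7 give E_7.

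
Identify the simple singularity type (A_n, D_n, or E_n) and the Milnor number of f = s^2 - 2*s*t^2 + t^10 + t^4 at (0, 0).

Type A9, Milnor number mu = 9.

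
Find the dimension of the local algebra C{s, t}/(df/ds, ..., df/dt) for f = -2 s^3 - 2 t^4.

6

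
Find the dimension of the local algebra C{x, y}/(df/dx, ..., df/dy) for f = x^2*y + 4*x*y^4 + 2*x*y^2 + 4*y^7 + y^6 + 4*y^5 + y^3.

7

The Hessian of f at 0 has rank 0. Corank 2; j^3 = y*(x + y)^2 has shape L^2 M (L != M), so D-series; mu = 7 gives D_7.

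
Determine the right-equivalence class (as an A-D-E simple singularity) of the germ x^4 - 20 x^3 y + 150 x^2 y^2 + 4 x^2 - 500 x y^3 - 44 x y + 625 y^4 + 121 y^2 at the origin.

The Hessian of f at 0 is [[8, -44], [-44, 242]] with rank 1, so corank 1. A Groebner basis of the Jacobian ideal J(f) in C{x,y} is {y^3, x - 11*y/2}; counting standard monomials gives mu = 3. Corank 1: A-series; mu = 3 gives A_3.

A_{3}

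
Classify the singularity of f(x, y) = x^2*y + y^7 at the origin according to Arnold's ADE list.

D_8

The Hessian of f at 0 is [[0, 0], [0, 0]] with rank 0, so corank 2. A Groebner basis of the Jacobian ideal J(f) in C{x,y} is {x^2/7 + y^6, x^3, x*y}; counting standard monomials gives mu = 8. Corank 2; j^3 = x^2*y has shape L^2 M (L != M), so D-series; mu = 8 gives D_8.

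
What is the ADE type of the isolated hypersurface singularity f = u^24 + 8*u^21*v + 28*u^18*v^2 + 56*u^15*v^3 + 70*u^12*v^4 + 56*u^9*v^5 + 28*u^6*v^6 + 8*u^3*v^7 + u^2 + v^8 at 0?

A_7

The Hessian of f at 0 is [[2, 0], [0, 0]] with rank 1, so corank 1. A Groebner basis of the Jacobian ideal J(f) in C{u,v} is {v^7, u}; counting standard monomials gives mu = 7. Corank 1: A-series; mu = 7 gives A_7.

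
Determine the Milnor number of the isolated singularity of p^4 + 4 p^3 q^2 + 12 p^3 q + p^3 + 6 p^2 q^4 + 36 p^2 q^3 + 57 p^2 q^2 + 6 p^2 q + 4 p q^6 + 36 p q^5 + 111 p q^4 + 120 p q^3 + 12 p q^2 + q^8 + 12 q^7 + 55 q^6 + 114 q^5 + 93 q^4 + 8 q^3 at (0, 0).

6

The Hessian of f at 0 has rank 0. Corank 2; j^3 = (p + 2*q)^3 is a perfect cube, so E-series; the 4-jet and mu = 6 give E_6.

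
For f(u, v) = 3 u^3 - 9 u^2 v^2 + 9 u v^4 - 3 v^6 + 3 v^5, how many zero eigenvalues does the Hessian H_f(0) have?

Hessian at 0 has rank 0.

2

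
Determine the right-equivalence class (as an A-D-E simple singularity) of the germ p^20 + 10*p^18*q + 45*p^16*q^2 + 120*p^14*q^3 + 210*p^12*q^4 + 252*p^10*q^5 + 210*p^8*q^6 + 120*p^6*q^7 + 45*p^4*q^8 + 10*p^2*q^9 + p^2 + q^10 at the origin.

A_9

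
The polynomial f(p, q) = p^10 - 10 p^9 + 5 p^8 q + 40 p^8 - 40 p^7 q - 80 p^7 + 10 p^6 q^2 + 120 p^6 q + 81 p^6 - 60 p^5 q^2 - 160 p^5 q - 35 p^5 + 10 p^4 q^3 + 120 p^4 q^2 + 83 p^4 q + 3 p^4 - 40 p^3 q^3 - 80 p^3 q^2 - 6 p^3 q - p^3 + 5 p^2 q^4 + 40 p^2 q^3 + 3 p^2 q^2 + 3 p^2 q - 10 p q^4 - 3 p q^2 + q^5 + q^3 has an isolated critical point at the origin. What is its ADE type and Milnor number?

Type E_8, Milnor number mu = 8.

The Hessian of f at 0 is [[0, 0], [0, 0]] with rank 0, so corank 2. A Groebner basis of the Jacobian ideal J(f) in C{p,q} is {7*p^2/12 + p*q^3 - 7*p*q^2/6 - 7*p*q/6 + 7*q^3/6 + 7*q^2/12, 2*p^2/3 - 4*p*q^2/3 - 4*p*q/3 + q^4 + 4*q^3/3 + 2*q^2/3, p^3 - p^2/2 - 2*p*q^2 + p*q + q^3 - q^2/2, p^2*q - p^2/6 - 5*p*q^2/3 + p*q/3 + 2*q^3/3 - q^2/6}; counting standard monomials gives mu = 8. Corank 2; j^3 = -(p - q)^3 is a perfect cube, so E-series; the 5-jet and mu = 8 give E_8.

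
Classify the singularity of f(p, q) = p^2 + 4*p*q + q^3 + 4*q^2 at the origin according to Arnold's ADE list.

A_{2}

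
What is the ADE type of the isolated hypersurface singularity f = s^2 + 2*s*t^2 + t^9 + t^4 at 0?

The Hessian of f at 0 has rank 1. Corank 1: A-series; mu = 8 gives A_8.

A_8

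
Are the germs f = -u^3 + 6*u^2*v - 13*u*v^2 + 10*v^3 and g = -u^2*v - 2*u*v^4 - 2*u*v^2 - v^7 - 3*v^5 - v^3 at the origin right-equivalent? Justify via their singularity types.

No.

The Hessian of f at 0 has rank 0. Corank 2; j^3 = -(u - 2*v)*(u^2 - 4*u*v + 5*v^2) splits into three distinct lines over C (the quadratic factor has nonzero discriminant), so D_4. The Hessian of g at 0 has rank 0. Corank 2; j^3 = -v*(u + v)^2 has shape L^2 M (L != M), so D-series; mu = 6 gives D_6. f is D_4 but g is D_6, hence not right-equivalent.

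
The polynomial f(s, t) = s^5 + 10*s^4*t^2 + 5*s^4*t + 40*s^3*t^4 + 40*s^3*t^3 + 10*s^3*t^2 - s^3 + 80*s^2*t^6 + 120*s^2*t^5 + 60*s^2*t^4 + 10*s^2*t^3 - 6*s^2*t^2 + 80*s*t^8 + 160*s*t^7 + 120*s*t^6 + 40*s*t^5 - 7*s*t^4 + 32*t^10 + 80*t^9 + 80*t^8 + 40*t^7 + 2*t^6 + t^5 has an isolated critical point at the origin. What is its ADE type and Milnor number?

Type E_8, Milnor number mu = 8.

The Hessian of f at 0 is [[0, 0], [0, 0]] with rank 0, so corank 2. A Groebner basis of the Jacobian ideal J(f) in C{s,t} is {-s^2/16 + s*t^3 - s*t^2/4, s^2/4 + s*t^2 + t^4, s^3, s^2*t + s^2/4 + s*t^2}; counting standard monomials gives mu = 8. Corank 2; j^3 = -s^3 is a perfect cube, so E-series; the 5-jet and mu = 8 give E_8.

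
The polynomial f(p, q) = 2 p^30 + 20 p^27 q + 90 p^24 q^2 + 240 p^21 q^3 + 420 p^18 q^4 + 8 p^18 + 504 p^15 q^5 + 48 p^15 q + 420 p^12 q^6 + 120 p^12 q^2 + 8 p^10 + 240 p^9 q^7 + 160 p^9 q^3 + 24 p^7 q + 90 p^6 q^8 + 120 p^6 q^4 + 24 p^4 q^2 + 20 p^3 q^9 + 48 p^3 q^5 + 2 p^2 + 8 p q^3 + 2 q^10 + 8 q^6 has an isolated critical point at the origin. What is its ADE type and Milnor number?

The Hessian of f at 0 has rank 1. Corank 1: A-series; mu = 9 gives A_9.

Type A9, Milnor number mu = 9.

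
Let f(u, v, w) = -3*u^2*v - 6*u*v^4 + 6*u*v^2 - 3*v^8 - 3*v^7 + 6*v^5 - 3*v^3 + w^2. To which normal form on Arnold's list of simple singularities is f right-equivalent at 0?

D_9

The Hessian of f at 0 is [[0, 0, 0], [0, 0, 0], [0, 0, 2]] with rank 1, so corank 2. A Groebner basis of the Jacobian ideal J(f) in C{u,v,w} is {u^2*v^2 + 16*u^2*v + 2*u^2 - 32*u*v^2 - 3*u*v + 16*v^3 + v^2, 8*u^2*v + u^2 + u*v^3 - 16*u*v^2 - u*v + 8*v^3, u*v + v^4 - v^2, u^3 - 3*u^2*v + 3*u*v^2 - v^3, w}; counting standard monomials gives mu = 9. Corank 2; j^3 = -3*v*(u - v)^2 has shape L^2 M (L != M), so D-series; mu = 9 gives D_9.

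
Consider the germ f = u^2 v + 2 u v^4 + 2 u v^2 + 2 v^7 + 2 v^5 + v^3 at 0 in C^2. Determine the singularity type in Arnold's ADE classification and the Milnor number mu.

Type D_8, Milnor number mu = 8.

The Hessian of f at 0 has rank 0. Corank 2; j^3 = v*(u + v)^2 has shape L^2 M (L != M), so D-series; mu = 8 gives D_8.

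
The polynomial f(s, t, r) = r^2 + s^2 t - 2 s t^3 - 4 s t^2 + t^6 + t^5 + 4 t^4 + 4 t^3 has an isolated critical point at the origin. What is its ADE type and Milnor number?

Type D_{7}, Milnor number mu = 7.

The Hessian of f at 0 has rank 1. Corank 2; j^3 = t*(s - 2*t)^2 has shape L^2 M (L != M), so D-series; mu = 7 gives D_7.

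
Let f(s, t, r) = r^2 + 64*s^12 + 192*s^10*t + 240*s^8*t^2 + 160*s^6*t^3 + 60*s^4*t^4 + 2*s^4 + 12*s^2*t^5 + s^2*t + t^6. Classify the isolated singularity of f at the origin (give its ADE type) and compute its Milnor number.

The Hessian of f at 0 has rank 1. Corank 2; j^3 = s^2*t has shape L^2 M (L != M), so D-series; mu = 7 gives D_7.

Type D_7, Milnor number mu = 7.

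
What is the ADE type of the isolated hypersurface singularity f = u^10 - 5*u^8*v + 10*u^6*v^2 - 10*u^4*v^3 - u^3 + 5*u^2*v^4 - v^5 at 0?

The Hessian of f at 0 is [[0, 0], [0, 0]] with rank 0, so corank 2. A Groebner basis of the Jacobian ideal J(f) in C{u,v} is {v^4, u^2}; counting standard monomials gives mu = 8. Corank 2; j^3 = -u^3 is a perfect cube, so E-series; the 5-jet and mu = 8 give E_8.

E8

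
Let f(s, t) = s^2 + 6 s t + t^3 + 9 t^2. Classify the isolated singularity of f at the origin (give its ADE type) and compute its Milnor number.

Type A_2, Milnor number mu = 2.

The Hessian of f at 0 has rank 1. Corank 1: A-series; mu = 2 gives A_2.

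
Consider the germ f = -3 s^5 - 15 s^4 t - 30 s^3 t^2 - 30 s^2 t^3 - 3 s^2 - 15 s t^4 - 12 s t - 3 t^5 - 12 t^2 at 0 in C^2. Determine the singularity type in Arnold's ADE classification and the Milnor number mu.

Type A_{4}, Milnor number mu = 4.

The Hessian of f at 0 has rank 1. Corank 1: A-series; mu = 4 gives A_4.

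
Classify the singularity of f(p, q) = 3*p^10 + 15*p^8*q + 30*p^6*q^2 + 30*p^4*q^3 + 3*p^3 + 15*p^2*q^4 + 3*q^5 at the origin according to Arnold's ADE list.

E_{8}

The Hessian of f at 0 is [[0, 0], [0, 0]] with rank 0, so corank 2. A Groebner basis of the Jacobian ideal J(f) in C{p,q} is {q^4, p^2}; counting standard monomials gives mu = 8. Corank 2; j^3 = 3*p^3 is a perfect cube, so E-series; the 5-jet and mu = 8 give E_8.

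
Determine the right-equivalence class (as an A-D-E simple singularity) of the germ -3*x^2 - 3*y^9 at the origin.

A8

The Hessian of f at 0 has rank 1. Corank 1: A-series; mu = 8 gives A_8.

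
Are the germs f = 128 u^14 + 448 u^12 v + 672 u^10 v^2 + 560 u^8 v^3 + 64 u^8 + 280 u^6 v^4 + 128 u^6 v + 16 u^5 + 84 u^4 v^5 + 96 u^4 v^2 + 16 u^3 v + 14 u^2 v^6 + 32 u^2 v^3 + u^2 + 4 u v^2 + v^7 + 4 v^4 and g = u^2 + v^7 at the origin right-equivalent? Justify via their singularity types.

Yes.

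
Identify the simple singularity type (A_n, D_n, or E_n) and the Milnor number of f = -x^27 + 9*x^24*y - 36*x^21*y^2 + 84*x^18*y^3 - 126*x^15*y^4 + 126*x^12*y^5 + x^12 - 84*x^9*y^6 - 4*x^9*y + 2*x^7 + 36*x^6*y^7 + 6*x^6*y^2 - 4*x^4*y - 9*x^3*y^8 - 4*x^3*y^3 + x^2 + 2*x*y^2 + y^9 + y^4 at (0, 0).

The Hessian of f at 0 has rank 1. Corank 1: A-series; mu = 8 gives A_8.

Type A_8, Milnor number mu = 8.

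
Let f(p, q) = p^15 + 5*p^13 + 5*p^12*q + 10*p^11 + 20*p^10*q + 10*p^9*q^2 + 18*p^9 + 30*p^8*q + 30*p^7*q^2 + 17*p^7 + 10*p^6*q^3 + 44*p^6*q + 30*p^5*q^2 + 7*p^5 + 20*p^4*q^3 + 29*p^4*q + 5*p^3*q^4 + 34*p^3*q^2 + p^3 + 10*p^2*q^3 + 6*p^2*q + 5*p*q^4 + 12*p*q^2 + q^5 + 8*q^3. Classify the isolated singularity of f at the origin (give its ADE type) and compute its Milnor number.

The Hessian of f at 0 has rank 0. Corank 2; j^3 = (p + 2*q)^3 is a perfect cube, so E-series; the 5-jet and mu = 8 give E_8.

Type E_{8}, Milnor number mu = 8.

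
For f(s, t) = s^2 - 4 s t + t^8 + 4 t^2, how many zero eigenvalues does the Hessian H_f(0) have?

1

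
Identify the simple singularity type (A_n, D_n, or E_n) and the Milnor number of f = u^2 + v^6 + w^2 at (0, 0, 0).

Type A5, Milnor number mu = 5.

The Hessian of f at 0 is [[2, 0, 0], [0, 0, 0], [0, 0, 2]] with rank 2, so corank 1. A Groebner basis of the Jacobian ideal J(f) in C{u,v,w} is {v^5, u, w}; counting standard monomials gives mu = 5. Corank 1: A-series; mu = 5 gives A_5.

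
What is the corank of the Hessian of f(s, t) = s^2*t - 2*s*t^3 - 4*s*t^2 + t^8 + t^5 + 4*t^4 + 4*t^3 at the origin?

2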